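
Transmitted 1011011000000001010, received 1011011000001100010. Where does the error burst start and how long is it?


XOR: 0000000000001101000

Burst at position 12, length 4


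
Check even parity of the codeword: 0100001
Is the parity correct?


Number of 1s: 2

Yes, parity is correct (2 ones)


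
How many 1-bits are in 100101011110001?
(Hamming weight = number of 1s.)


Counting 1s in 100101011110001

8


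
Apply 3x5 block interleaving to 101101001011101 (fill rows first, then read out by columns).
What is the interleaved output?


Matrix:
  10110
  10010
  11101
Read columns: 111001101110001

111001101110001


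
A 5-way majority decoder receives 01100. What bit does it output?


Ones: 2 out of 5
Threshold: 3

0 (2/5 voted 1)


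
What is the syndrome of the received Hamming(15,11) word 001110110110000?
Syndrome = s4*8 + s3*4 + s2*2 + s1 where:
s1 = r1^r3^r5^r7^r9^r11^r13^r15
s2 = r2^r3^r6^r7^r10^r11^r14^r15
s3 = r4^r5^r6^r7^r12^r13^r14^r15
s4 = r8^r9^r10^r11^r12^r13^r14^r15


s1=0, s2=0, s3=1, s4=1

Syndrome = 12 (error at position 12)


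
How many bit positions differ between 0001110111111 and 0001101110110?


XOR: 0000011001001
Count of 1s: 4

4


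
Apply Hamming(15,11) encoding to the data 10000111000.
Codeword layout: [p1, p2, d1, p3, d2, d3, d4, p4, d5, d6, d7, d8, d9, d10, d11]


Parity bits: p1=0, p2=1, p3=1, p4=1

011100010111000


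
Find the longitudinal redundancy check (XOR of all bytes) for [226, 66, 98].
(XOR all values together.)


XOR chain: 226 ^ 66 ^ 98 = 194

194


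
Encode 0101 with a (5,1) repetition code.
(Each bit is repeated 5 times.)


Each bit -> 5 copies

00000111110000011111


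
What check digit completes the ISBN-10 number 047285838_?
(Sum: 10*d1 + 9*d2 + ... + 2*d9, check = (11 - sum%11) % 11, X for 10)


Weighted sum: 236
236 mod 11 = 5

Check digit: 6


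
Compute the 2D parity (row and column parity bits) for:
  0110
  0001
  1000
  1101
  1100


Row parities: 01110
Column parities: 1110

Row P: 01110, Col P: 1110, Corner: 1


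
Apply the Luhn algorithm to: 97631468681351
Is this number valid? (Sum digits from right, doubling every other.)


Luhn sum = 57
57 mod 10 = 7

Invalid (Luhn sum mod 10 = 7)


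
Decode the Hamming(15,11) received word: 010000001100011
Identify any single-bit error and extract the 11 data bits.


Syndrome = 0: no error detected

Data: 00001100011 (no errors)


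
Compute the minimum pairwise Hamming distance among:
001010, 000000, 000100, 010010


Comparing all pairs, minimum distance: 1
Can detect 0 errors, correct 0 errors

1


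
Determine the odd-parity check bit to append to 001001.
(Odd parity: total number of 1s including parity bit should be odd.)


Number of 1s in data: 2
Parity bit: 1

1


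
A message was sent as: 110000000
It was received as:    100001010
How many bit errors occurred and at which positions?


XOR: 010001010

3 error(s) at position(s): 1, 5, 7


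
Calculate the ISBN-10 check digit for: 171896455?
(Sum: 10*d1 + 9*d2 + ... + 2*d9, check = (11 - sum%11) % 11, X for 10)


Weighted sum: 262
262 mod 11 = 9

Check digit: 2


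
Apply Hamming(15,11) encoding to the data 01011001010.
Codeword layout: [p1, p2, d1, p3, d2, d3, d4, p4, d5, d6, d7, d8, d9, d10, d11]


Parity bits: p1=1, p2=0, p3=0, p4=1

100010111001010


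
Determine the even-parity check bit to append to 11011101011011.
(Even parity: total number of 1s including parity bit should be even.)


Number of 1s in data: 10
Parity bit: 0

0


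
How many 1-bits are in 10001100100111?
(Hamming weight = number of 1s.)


Counting 1s in 10001100100111

7


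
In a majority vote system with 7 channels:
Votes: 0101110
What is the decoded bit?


Ones: 4 out of 7
Threshold: 4

1 (4/7 voted 1)


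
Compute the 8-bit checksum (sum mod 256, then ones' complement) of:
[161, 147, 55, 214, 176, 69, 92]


Sum = 914 mod 256 = 146
Complement = 109

109


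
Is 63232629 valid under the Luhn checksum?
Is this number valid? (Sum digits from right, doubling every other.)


Luhn sum = 36
36 mod 10 = 6

Invalid (Luhn sum mod 10 = 6)


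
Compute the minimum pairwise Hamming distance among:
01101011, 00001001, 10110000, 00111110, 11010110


Comparing all pairs, minimum distance: 3
Can detect 2 errors, correct 1 errors

3


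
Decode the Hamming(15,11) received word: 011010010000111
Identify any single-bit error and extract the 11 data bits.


Syndrome = 0: no error detected

Data: 11000000111 (no errors)


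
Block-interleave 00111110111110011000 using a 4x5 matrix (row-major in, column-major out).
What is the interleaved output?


Matrix:
  00111
  11011
  11100
  11000
Read columns: 01110111101011001100

01110111101011001100


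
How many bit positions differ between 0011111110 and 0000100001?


XOR: 0011011111
Count of 1s: 7

7


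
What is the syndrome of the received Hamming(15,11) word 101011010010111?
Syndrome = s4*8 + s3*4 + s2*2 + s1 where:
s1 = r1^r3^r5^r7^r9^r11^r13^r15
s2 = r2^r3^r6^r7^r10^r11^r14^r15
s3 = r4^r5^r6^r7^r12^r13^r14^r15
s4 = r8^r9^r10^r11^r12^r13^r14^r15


s1=0, s2=1, s3=1, s4=1

Syndrome = 14 (error at position 14)


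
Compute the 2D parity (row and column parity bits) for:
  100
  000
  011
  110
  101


Row parities: 10000
Column parities: 100

Row P: 10000, Col P: 100, Corner: 1


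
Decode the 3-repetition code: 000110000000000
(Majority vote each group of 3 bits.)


Groups: 000, 110, 000, 000, 000
Majority votes: 01000

01000


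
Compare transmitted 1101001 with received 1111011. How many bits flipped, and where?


XOR: 0010010

2 error(s) at position(s): 2, 5


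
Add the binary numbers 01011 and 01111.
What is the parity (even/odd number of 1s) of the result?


01011 = 11
01111 = 15
Sum = 26 = 11010
1s count = 3

odd parity (3 ones in 11010)


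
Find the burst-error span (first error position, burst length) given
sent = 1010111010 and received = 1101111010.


XOR: 0111000000

Burst at position 1, length 3


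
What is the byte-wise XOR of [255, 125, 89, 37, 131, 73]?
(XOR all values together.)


XOR chain: 255 ^ 125 ^ 89 ^ 37 ^ 131 ^ 73 = 52

52


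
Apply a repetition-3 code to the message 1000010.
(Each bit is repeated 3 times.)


Each bit -> 3 copies

111000000000000111000


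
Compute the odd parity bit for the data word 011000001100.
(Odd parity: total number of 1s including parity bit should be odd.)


Number of 1s in data: 4
Parity bit: 1

1


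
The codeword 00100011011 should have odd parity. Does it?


Number of 1s: 5

Yes, parity is correct (5 ones)


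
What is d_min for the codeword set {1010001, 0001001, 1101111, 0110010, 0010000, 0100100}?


Comparing all pairs, minimum distance: 2
Can detect 1 errors, correct 0 errors

2


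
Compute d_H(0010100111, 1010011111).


XOR: 1000111000
Count of 1s: 4

4


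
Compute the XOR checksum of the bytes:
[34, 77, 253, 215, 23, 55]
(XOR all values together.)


XOR chain: 34 ^ 77 ^ 253 ^ 215 ^ 23 ^ 55 = 101

101


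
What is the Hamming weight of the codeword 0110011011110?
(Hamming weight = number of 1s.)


Counting 1s in 0110011011110

8


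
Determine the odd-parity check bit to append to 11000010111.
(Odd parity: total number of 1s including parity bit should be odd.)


Number of 1s in data: 6
Parity bit: 1

1


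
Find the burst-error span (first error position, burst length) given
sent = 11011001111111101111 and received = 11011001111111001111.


XOR: 00000000000000100000

Burst at position 14, length 1


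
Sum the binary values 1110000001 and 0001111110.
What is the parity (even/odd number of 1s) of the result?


1110000001 = 897
0001111110 = 126
Sum = 1023 = 1111111111
1s count = 10

even parity (10 ones in 1111111111)


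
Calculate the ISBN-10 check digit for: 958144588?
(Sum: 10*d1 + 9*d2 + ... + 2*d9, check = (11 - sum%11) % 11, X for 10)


Weighted sum: 310
310 mod 11 = 2

Check digit: 9


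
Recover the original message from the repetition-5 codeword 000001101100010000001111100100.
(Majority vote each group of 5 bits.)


Groups: 00000, 11011, 00010, 00000, 11111, 00100
Majority votes: 010010

010010


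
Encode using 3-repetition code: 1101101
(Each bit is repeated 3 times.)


Each bit -> 3 copies

111111000111111000111


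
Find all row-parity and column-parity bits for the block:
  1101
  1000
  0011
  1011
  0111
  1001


Row parities: 110110
Column parities: 0011

Row P: 110110, Col P: 0011, Corner: 0


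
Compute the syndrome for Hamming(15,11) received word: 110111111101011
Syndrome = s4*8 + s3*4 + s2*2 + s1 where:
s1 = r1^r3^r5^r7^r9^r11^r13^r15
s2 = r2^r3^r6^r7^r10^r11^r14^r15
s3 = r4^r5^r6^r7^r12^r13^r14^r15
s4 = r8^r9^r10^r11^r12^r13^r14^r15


s1=1, s2=0, s3=1, s4=0

Syndrome = 5 (error at position 5)


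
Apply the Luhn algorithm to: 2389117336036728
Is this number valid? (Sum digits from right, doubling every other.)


Luhn sum = 71
71 mod 10 = 1

Invalid (Luhn sum mod 10 = 1)


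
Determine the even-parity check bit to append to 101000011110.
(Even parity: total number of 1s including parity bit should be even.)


Number of 1s in data: 6
Parity bit: 0

0


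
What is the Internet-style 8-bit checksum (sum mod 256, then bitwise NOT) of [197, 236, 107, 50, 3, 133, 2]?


Sum = 728 mod 256 = 216
Complement = 39

39


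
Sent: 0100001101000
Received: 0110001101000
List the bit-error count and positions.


XOR: 0010000000000

1 error(s) at position(s): 2


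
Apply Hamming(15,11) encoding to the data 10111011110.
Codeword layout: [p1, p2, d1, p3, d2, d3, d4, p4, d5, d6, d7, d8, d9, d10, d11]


Parity bits: p1=1, p2=1, p3=1, p4=1

111101111011110


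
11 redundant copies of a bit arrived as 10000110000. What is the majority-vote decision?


Ones: 3 out of 11
Threshold: 6

0 (3/11 voted 1)


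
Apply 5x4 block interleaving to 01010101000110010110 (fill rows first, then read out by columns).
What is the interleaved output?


Matrix:
  0101
  0101
  0001
  1001
  0110
Read columns: 00010110010000111110

00010110010000111110


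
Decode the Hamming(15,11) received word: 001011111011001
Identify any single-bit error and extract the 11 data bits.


Syndrome = 14: error at position 14

Data: 11111011011 (corrected bit 14)


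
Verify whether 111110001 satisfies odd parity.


Number of 1s: 6

No, parity error (6 ones)


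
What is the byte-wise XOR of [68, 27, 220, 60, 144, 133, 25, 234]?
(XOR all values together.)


XOR chain: 68 ^ 27 ^ 220 ^ 60 ^ 144 ^ 133 ^ 25 ^ 234 = 89

89


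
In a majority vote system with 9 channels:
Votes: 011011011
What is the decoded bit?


Ones: 6 out of 9
Threshold: 5

1 (6/9 voted 1)


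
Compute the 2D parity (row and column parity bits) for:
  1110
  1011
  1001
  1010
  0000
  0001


Row parities: 110001
Column parities: 0111

Row P: 110001, Col P: 0111, Corner: 1


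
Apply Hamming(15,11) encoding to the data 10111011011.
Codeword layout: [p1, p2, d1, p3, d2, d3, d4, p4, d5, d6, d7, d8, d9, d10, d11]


Parity bits: p1=1, p2=0, p3=1, p4=1

101101111011011


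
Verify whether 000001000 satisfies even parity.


Number of 1s: 1

No, parity error (1 ones)


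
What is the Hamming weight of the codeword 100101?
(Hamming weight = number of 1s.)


Counting 1s in 100101

3


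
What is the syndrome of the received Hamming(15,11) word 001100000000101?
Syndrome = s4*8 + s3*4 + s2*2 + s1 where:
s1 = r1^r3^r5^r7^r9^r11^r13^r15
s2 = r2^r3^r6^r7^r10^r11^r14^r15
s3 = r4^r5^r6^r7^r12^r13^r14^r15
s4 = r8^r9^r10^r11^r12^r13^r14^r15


s1=1, s2=0, s3=1, s4=0

Syndrome = 5 (error at position 5)


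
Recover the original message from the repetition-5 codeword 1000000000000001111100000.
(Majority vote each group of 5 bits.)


Groups: 10000, 00000, 00000, 11111, 00000
Majority votes: 00010

00010


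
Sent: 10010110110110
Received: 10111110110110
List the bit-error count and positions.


XOR: 00101000000000

2 error(s) at position(s): 2, 4


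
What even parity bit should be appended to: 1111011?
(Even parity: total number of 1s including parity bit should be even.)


Number of 1s in data: 6
Parity bit: 0

0


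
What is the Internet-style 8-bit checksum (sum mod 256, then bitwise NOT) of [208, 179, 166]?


Sum = 553 mod 256 = 41
Complement = 214

214


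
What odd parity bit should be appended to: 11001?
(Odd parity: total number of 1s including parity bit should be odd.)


Number of 1s in data: 3
Parity bit: 0

0


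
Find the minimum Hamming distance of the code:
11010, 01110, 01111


Comparing all pairs, minimum distance: 1
Can detect 0 errors, correct 0 errors

1


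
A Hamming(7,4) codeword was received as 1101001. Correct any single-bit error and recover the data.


Syndrome = 0: no error detected

Data: 0001 (no errors)


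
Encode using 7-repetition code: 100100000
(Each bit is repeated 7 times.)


Each bit -> 7 copies

111111100000000000000111111100000000000000000000000000000000000


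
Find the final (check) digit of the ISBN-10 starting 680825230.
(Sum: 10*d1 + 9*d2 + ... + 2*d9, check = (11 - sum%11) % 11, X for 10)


Weighted sum: 242
242 mod 11 = 0

Check digit: 0


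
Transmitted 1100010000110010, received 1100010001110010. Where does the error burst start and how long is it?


XOR: 0000000001000000

Burst at position 9, length 1


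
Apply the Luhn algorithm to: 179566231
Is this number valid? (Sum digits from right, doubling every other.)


Luhn sum = 34
34 mod 10 = 4

Invalid (Luhn sum mod 10 = 4)


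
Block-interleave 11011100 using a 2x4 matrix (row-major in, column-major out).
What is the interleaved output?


Matrix:
  1101
  1100
Read columns: 11110010

11110010


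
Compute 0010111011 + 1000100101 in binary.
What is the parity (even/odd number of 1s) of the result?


0010111011 = 187
1000100101 = 549
Sum = 736 = 1011100000
1s count = 4

even parity (4 ones in 1011100000)


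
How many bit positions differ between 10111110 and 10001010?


XOR: 00110100
Count of 1s: 3

3


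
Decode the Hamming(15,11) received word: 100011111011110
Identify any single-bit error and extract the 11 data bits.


Syndrome = 0: no error detected

Data: 01111011110 (no errors)


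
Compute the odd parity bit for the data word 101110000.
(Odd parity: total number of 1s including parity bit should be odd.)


Number of 1s in data: 4
Parity bit: 1

1


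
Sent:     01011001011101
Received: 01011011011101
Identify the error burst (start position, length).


XOR: 00000010000000

Burst at position 6, length 1


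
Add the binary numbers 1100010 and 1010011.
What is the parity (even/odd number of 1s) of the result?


1100010 = 98
1010011 = 83
Sum = 181 = 10110101
1s count = 5

odd parity (5 ones in 10110101)


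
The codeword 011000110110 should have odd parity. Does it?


Number of 1s: 6

No, parity error (6 ones)


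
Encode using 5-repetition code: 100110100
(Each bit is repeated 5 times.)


Each bit -> 5 copies

111110000000000111111111100000111110000000000


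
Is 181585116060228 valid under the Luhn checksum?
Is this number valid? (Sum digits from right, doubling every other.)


Luhn sum = 48
48 mod 10 = 8

Invalid (Luhn sum mod 10 = 8)


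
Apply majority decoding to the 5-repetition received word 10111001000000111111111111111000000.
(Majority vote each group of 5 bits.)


Groups: 10111, 00100, 00001, 11111, 11111, 11110, 00000
Majority votes: 1001110

1001110


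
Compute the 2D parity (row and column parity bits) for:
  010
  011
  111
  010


Row parities: 1011
Column parities: 100

Row P: 1011, Col P: 100, Corner: 1


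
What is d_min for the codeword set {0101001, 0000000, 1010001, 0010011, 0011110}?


Comparing all pairs, minimum distance: 2
Can detect 1 errors, correct 0 errors

2


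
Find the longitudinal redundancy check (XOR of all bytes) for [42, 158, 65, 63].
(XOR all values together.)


XOR chain: 42 ^ 158 ^ 65 ^ 63 = 202

202


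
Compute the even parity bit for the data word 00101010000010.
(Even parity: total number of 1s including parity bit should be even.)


Number of 1s in data: 4
Parity bit: 0

0


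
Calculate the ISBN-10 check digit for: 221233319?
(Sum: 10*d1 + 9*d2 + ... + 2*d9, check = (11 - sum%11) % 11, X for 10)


Weighted sum: 126
126 mod 11 = 5

Check digit: 6


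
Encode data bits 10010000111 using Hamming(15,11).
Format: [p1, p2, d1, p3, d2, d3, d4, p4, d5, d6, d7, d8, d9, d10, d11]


Parity bits: p1=0, p2=0, p3=0, p4=1

001000110000111


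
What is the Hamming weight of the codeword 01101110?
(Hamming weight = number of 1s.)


Counting 1s in 01101110

5


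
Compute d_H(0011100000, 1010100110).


XOR: 1001000110
Count of 1s: 4

4


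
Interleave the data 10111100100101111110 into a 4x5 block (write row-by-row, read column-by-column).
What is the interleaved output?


Matrix:
  10111
  10010
  01011
  11110
Read columns: 11010011100111111010

11010011100111111010


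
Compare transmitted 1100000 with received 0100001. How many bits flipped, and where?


XOR: 1000001

2 error(s) at position(s): 0, 6


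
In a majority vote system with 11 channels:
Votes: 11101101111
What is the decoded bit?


Ones: 9 out of 11
Threshold: 6

1 (9/11 voted 1)


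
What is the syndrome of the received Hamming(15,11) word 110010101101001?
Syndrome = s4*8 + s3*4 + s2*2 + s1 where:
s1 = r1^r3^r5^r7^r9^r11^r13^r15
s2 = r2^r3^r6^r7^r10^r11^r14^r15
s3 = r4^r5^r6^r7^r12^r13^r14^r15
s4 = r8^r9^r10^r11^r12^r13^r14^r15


s1=1, s2=0, s3=0, s4=0

Syndrome = 1 (error at position 1)


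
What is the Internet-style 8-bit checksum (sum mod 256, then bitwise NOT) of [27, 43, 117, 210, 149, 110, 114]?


Sum = 770 mod 256 = 2
Complement = 253

253


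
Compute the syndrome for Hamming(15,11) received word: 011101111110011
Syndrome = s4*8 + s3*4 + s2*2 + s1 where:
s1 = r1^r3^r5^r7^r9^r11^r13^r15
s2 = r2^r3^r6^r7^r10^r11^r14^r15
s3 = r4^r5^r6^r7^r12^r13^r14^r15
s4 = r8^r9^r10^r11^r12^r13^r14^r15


s1=1, s2=0, s3=1, s4=0

Syndrome = 5 (error at position 5)


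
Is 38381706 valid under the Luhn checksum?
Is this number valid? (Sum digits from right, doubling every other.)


Luhn sum = 43
43 mod 10 = 3

Invalid (Luhn sum mod 10 = 3)


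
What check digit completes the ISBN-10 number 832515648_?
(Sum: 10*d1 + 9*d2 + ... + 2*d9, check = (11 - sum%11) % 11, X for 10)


Weighted sum: 241
241 mod 11 = 10

Check digit: 1


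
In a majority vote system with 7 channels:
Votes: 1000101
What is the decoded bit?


Ones: 3 out of 7
Threshold: 4

0 (3/7 voted 1)


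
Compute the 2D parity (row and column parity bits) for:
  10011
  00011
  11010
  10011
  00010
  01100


Row parities: 101110
Column parities: 10111

Row P: 101110, Col P: 10111, Corner: 0


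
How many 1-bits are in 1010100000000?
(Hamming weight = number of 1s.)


Counting 1s in 1010100000000

3


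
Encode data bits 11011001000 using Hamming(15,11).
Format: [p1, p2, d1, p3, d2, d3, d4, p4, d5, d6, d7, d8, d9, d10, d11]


Parity bits: p1=0, p2=0, p3=1, p4=0

001110101001000


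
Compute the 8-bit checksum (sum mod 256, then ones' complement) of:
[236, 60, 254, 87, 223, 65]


Sum = 925 mod 256 = 157
Complement = 98

98


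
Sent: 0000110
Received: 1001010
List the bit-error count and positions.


XOR: 1001100

3 error(s) at position(s): 0, 3, 4


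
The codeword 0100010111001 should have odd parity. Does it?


Number of 1s: 6

No, parity error (6 ones)


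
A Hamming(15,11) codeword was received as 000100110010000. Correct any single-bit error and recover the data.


Syndrome = 0: no error detected

Data: 00010010000 (no errors)


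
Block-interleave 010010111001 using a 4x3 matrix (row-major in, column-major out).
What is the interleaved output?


Matrix:
  010
  010
  111
  001
Read columns: 001011100011

001011100011


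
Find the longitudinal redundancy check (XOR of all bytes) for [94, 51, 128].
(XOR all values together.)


XOR chain: 94 ^ 51 ^ 128 = 237

237


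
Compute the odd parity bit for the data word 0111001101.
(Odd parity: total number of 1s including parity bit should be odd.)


Number of 1s in data: 6
Parity bit: 1

1


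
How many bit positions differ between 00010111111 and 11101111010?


XOR: 11111000101
Count of 1s: 7

7


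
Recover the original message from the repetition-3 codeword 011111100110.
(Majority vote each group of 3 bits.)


Groups: 011, 111, 100, 110
Majority votes: 1101

1101


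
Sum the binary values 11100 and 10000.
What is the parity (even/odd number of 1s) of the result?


11100 = 28
10000 = 16
Sum = 44 = 101100
1s count = 3

odd parity (3 ones in 101100)


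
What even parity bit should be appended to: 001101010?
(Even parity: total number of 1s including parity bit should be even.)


Number of 1s in data: 4
Parity bit: 0

0


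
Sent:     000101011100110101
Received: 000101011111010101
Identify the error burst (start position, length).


XOR: 000000000011100000

Burst at position 10, length 3


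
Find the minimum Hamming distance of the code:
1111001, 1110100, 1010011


Comparing all pairs, minimum distance: 3
Can detect 2 errors, correct 1 errors

3


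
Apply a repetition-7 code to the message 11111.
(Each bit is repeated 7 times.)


Each bit -> 7 copies

11111111111111111111111111111111111


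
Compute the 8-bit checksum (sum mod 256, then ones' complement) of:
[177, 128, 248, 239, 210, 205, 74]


Sum = 1281 mod 256 = 1
Complement = 254

254


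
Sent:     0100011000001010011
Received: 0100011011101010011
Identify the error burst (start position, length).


XOR: 0000000011100000000

Burst at position 8, length 3


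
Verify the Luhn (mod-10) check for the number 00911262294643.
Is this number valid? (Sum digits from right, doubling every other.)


Luhn sum = 57
57 mod 10 = 7

Invalid (Luhn sum mod 10 = 7)


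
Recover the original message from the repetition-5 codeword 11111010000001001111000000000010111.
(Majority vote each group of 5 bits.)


Groups: 11111, 01000, 00010, 01111, 00000, 00000, 10111
Majority votes: 1001001

1001001


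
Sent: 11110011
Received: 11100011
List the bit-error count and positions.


XOR: 00010000

1 error(s) at position(s): 3


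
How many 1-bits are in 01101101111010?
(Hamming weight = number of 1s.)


Counting 1s in 01101101111010

9


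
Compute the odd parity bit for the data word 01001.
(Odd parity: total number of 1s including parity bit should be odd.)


Number of 1s in data: 2
Parity bit: 1

1


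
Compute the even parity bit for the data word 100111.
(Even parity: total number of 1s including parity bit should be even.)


Number of 1s in data: 4
Parity bit: 0

0


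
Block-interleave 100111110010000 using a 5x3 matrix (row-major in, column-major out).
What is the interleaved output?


Matrix:
  100
  111
  110
  010
  000
Read columns: 111000111001000

111000111001000


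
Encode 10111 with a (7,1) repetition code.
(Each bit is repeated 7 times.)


Each bit -> 7 copies

11111110000000111111111111111111111


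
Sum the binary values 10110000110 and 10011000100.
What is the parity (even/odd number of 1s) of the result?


10110000110 = 1414
10011000100 = 1220
Sum = 2634 = 101001001010
1s count = 5

odd parity (5 ones in 101001001010)


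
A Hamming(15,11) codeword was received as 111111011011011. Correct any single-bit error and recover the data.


Syndrome = 0: no error detected

Data: 11101011011 (no errors)


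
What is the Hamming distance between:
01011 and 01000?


XOR: 00011
Count of 1s: 2

2


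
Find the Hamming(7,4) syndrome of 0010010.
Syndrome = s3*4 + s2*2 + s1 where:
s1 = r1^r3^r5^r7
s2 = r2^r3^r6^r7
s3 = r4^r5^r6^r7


s1=1, s2=0, s3=1

Syndrome = 5 (error at position 5)


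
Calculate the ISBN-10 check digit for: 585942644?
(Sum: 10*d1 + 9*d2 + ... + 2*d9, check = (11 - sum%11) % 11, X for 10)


Weighted sum: 303
303 mod 11 = 6

Check digit: 5


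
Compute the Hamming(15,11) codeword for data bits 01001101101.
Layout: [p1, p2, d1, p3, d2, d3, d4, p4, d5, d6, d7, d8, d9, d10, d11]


Parity bits: p1=0, p2=0, p3=0, p4=1

000010011101101


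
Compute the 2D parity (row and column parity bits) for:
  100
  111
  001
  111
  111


Row parities: 11111
Column parities: 010

Row P: 11111, Col P: 010, Corner: 1


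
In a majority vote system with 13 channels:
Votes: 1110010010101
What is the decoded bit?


Ones: 7 out of 13
Threshold: 7

1 (7/13 voted 1)


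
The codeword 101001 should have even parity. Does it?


Number of 1s: 3

No, parity error (3 ones)


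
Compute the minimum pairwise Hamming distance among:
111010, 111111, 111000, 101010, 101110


Comparing all pairs, minimum distance: 1
Can detect 0 errors, correct 0 errors

1


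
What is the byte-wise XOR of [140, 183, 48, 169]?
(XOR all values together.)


XOR chain: 140 ^ 183 ^ 48 ^ 169 = 162

162


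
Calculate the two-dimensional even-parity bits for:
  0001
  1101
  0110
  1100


Row parities: 1100
Column parities: 0110

Row P: 1100, Col P: 0110, Corner: 0


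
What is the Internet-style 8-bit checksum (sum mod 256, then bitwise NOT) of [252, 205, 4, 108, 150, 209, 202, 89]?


Sum = 1219 mod 256 = 195
Complement = 60

60


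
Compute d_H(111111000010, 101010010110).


XOR: 010101010100
Count of 1s: 5

5


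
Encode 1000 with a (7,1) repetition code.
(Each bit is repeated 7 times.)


Each bit -> 7 copies

1111111000000000000000000000


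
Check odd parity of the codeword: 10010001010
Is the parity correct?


Number of 1s: 4

No, parity error (4 ones)


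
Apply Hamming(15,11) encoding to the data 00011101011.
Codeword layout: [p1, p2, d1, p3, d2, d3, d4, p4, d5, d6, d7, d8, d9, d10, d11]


Parity bits: p1=1, p2=0, p3=0, p4=1

100000111101011


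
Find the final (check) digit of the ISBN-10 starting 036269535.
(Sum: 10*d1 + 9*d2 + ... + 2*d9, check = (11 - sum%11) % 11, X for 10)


Weighted sum: 209
209 mod 11 = 0

Check digit: 0


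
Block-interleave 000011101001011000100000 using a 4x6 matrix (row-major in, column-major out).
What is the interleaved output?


Matrix:
  000011
  101001
  011000
  100000
Read columns: 010100100110000010001100

010100100110000010001100


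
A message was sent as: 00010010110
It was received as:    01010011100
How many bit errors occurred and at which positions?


XOR: 01000001010

3 error(s) at position(s): 1, 7, 9


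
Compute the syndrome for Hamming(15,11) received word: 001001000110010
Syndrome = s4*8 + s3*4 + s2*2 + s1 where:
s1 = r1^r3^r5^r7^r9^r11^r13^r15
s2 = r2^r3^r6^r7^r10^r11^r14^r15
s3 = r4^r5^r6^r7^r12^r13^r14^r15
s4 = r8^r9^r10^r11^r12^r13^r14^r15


s1=0, s2=1, s3=0, s4=1

Syndrome = 10 (error at position 10)


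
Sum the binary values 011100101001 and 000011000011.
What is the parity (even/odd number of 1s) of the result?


011100101001 = 1833
000011000011 = 195
Sum = 2028 = 11111101100
1s count = 8

even parity (8 ones in 11111101100)


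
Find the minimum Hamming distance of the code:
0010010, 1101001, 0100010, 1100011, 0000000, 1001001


Comparing all pairs, minimum distance: 1
Can detect 0 errors, correct 0 errors

1


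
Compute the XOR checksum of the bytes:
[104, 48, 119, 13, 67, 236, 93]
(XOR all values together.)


XOR chain: 104 ^ 48 ^ 119 ^ 13 ^ 67 ^ 236 ^ 93 = 208

208


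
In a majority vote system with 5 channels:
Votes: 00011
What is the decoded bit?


Ones: 2 out of 5
Threshold: 3

0 (2/5 voted 1)


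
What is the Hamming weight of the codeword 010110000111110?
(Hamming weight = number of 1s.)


Counting 1s in 010110000111110

8


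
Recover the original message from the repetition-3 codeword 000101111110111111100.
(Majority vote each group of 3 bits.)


Groups: 000, 101, 111, 110, 111, 111, 100
Majority votes: 0111110

0111110


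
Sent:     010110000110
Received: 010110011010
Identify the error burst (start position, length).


XOR: 000000011100

Burst at position 7, length 3


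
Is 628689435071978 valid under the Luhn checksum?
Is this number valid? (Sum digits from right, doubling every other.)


Luhn sum = 84
84 mod 10 = 4

Invalid (Luhn sum mod 10 = 4)


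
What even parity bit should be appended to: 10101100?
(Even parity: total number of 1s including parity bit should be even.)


Number of 1s in data: 4
Parity bit: 0

0


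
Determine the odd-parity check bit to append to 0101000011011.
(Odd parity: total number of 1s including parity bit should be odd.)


Number of 1s in data: 6
Parity bit: 1

1


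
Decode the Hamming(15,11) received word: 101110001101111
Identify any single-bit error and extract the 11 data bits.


Syndrome = 0: no error detected

Data: 11001101111 (no errors)


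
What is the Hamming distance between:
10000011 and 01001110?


XOR: 11001101
Count of 1s: 5

5


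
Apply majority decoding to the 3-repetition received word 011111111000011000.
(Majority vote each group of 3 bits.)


Groups: 011, 111, 111, 000, 011, 000
Majority votes: 111010

111010


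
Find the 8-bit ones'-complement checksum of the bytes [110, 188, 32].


Sum = 330 mod 256 = 74
Complement = 181

181


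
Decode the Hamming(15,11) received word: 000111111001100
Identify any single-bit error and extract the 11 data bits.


Syndrome = 0: no error detected

Data: 01111001100 (no errors)


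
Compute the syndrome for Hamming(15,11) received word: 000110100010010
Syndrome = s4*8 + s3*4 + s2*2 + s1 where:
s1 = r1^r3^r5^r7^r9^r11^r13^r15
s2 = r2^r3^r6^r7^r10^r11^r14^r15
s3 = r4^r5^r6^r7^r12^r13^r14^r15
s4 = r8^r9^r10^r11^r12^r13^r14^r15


s1=1, s2=1, s3=0, s4=0

Syndrome = 3 (error at position 3)


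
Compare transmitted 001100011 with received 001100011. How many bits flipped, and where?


XOR: 000000000

0 errors (received matches sent)


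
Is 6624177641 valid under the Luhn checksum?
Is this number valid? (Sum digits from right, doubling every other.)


Luhn sum = 46
46 mod 10 = 6

Invalid (Luhn sum mod 10 = 6)


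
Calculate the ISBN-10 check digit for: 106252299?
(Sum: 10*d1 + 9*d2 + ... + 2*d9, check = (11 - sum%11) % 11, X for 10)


Weighted sum: 165
165 mod 11 = 0

Check digit: 0


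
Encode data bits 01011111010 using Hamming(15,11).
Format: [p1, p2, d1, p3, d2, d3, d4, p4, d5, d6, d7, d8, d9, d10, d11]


Parity bits: p1=0, p2=0, p3=0, p4=1

000010111111010


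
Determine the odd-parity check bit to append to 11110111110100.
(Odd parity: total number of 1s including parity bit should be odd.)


Number of 1s in data: 10
Parity bit: 1

1


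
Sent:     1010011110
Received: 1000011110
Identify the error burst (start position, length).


XOR: 0010000000

Burst at position 2, length 1


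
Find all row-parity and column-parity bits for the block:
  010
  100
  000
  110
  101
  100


Row parities: 110001
Column parities: 001

Row P: 110001, Col P: 001, Corner: 1


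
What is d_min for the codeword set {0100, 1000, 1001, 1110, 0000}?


Comparing all pairs, minimum distance: 1
Can detect 0 errors, correct 0 errors

1


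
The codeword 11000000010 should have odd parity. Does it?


Number of 1s: 3

Yes, parity is correct (3 ones)


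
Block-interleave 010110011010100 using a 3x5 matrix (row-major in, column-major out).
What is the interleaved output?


Matrix:
  01011
  00110
  10100
Read columns: 001100011110100

001100011110100


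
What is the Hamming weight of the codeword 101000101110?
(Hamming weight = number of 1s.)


Counting 1s in 101000101110

6


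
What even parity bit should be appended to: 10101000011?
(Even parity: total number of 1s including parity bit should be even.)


Number of 1s in data: 5
Parity bit: 1

1


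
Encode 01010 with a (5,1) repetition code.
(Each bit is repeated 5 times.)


Each bit -> 5 copies

0000011111000001111100000


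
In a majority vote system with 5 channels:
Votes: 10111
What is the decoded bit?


Ones: 4 out of 5
Threshold: 3

1 (4/5 voted 1)


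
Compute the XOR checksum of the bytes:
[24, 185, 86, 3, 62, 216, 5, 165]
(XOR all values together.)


XOR chain: 24 ^ 185 ^ 86 ^ 3 ^ 62 ^ 216 ^ 5 ^ 165 = 178

178


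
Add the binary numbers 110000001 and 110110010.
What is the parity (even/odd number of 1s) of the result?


110000001 = 385
110110010 = 434
Sum = 819 = 1100110011
1s count = 6

even parity (6 ones in 1100110011)


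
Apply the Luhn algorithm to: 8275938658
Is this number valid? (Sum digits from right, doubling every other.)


Luhn sum = 53
53 mod 10 = 3

Invalid (Luhn sum mod 10 = 3)


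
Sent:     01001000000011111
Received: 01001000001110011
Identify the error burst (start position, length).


XOR: 00000000001101100

Burst at position 10, length 5


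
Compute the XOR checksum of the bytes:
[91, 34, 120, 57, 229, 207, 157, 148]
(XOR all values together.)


XOR chain: 91 ^ 34 ^ 120 ^ 57 ^ 229 ^ 207 ^ 157 ^ 148 = 27

27


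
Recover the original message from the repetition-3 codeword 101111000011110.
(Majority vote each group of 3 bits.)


Groups: 101, 111, 000, 011, 110
Majority votes: 11011

11011


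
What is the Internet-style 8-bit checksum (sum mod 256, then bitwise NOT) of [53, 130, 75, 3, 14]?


Sum = 275 mod 256 = 19
Complement = 236

236


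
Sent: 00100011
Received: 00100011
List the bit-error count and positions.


XOR: 00000000

0 errors (received matches sent)


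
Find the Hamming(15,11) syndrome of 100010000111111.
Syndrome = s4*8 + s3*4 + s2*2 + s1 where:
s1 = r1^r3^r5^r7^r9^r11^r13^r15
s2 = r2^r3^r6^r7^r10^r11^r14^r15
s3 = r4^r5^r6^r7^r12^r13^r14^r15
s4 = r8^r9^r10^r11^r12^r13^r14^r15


s1=1, s2=0, s3=1, s4=0

Syndrome = 5 (error at position 5)


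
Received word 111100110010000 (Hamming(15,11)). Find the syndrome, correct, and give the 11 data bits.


Syndrome = 0: no error detected

Data: 10010010000 (no errors)


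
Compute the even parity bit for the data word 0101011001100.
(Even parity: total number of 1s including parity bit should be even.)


Number of 1s in data: 6
Parity bit: 0

0


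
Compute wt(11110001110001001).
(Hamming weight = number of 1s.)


Counting 1s in 11110001110001001

9


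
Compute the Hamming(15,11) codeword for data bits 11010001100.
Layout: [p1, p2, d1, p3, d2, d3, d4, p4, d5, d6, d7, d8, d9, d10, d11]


Parity bits: p1=0, p2=0, p3=0, p4=0

001010100001100


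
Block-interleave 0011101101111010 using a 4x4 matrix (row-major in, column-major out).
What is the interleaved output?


Matrix:
  0011
  1011
  0111
  1010
Read columns: 0101001011111110

0101001011111110


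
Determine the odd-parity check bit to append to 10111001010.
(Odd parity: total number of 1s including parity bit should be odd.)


Number of 1s in data: 6
Parity bit: 1

1


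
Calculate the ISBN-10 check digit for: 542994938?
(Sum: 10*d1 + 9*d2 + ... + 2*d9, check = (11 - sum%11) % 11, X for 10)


Weighted sum: 300
300 mod 11 = 3

Check digit: 8


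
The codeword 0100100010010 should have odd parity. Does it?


Number of 1s: 4

No, parity error (4 ones)


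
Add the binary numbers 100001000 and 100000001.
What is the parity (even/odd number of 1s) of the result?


100001000 = 264
100000001 = 257
Sum = 521 = 1000001001
1s count = 3

odd parity (3 ones in 1000001001)


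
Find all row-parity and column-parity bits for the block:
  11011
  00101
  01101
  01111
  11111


Row parities: 00101
Column parities: 00011

Row P: 00101, Col P: 00011, Corner: 0


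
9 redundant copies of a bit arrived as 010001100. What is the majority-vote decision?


Ones: 3 out of 9
Threshold: 5

0 (3/9 voted 1)


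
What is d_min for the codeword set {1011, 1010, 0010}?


Comparing all pairs, minimum distance: 1
Can detect 0 errors, correct 0 errors

1


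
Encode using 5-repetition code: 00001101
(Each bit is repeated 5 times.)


Each bit -> 5 copies

0000000000000000000011111111110000011111


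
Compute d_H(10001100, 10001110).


XOR: 00000010
Count of 1s: 1

1


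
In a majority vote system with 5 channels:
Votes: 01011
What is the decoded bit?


Ones: 3 out of 5
Threshold: 3

1 (3/5 voted 1)


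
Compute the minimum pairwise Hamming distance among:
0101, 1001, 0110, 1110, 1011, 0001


Comparing all pairs, minimum distance: 1
Can detect 0 errors, correct 0 errors

1


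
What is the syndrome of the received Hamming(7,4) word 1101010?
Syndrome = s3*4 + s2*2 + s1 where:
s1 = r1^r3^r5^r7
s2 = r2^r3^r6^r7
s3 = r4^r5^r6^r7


s1=1, s2=0, s3=0

Syndrome = 1 (error at position 1)


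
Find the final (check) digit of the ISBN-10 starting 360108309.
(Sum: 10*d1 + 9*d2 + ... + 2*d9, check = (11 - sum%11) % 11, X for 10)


Weighted sum: 161
161 mod 11 = 7

Check digit: 4


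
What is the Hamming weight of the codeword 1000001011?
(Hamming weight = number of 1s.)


Counting 1s in 1000001011

4


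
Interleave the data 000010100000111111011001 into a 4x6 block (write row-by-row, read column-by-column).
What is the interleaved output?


Matrix:
  000010
  100000
  111111
  011001
Read columns: 011000110011001010100011

011000110011001010100011


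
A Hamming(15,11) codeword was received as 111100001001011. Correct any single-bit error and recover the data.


Syndrome = 0: no error detected

Data: 10001001011 (no errors)


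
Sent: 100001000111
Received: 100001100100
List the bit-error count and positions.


XOR: 000000100011

3 error(s) at position(s): 6, 10, 11


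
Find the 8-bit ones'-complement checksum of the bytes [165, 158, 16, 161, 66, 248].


Sum = 814 mod 256 = 46
Complement = 209

209


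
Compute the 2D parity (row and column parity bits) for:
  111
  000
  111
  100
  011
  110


Row parities: 101100
Column parities: 001

Row P: 101100, Col P: 001, Corner: 1


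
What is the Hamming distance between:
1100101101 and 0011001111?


XOR: 1111100010
Count of 1s: 6

6


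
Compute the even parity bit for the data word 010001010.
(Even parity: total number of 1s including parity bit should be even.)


Number of 1s in data: 3
Parity bit: 1

1


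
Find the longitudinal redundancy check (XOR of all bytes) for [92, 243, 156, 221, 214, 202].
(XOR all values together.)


XOR chain: 92 ^ 243 ^ 156 ^ 221 ^ 214 ^ 202 = 242

242


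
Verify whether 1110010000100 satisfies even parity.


Number of 1s: 5

No, parity error (5 ones)


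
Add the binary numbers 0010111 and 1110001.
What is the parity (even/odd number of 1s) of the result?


0010111 = 23
1110001 = 113
Sum = 136 = 10001000
1s count = 2

even parity (2 ones in 10001000)


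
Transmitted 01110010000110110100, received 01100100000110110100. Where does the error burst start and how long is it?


XOR: 00010110000000000000

Burst at position 3, length 4


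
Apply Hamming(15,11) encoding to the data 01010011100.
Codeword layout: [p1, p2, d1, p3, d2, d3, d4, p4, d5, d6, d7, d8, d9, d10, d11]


Parity bits: p1=0, p2=0, p3=0, p4=1

000010110011100


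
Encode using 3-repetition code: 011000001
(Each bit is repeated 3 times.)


Each bit -> 3 copies

000111111000000000000000111
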